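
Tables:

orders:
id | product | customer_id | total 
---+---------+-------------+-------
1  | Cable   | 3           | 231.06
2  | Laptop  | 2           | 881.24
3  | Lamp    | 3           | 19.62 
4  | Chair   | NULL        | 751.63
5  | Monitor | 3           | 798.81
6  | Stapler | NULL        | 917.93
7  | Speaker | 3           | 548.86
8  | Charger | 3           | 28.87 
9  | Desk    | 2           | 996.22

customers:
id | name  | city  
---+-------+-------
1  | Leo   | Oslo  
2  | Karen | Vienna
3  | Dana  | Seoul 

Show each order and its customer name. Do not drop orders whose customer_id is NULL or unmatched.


LEFT JOIN keeps every row from orders (the left table); where customer_id has no match in customers, the customer columns become NULL. Walk through each order:
  - order 1 (Cable): customer_id=3 -> matches Dana
  - order 2 (Laptop): customer_id=2 -> matches Karen
  - order 3 (Lamp): customer_id=3 -> matches Dana
  - order 4 (Chair): customer_id=NULL, no match -> kept with NULL
  - order 5 (Monitor): customer_id=3 -> matches Dana
  - order 6 (Stapler): customer_id=NULL, no match -> kept with NULL
  - order 7 (Speaker): customer_id=3 -> matches Dana
  - order 8 (Charger): customer_id=3 -> matches Dana
  - order 9 (Desk): customer_id=2 -> matches Karen
All 9 rows appear; 2 have NULL customer.

SQL:
SELECT a.product, b.name AS customer
FROM orders a
LEFT JOIN customers b ON a.customer_id = b.id

Result:
product | customer
--------+---------
Cable   | Dana    
Laptop  | Karen   
Lamp    | Dana    
Chair   | NULL    
Monitor | Dana    
Stapler | NULL    
Speaker | Dana    
Charger | Dana    
Desk    | Karen   


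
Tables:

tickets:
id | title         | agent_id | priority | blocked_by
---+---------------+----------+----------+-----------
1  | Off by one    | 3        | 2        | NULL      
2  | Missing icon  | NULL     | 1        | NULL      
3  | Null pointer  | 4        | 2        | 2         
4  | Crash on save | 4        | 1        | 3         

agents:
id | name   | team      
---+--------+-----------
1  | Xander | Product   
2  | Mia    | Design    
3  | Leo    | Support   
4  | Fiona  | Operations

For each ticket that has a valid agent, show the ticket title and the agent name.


INNER JOIN keeps only tickets rows whose agent_id matches an id in agents. Walk through each ticket:
  - ticket 1 (Off by one): agent_id=3 -> matches Leo
  - ticket 2 (Missing icon): agent_id=NULL, no match -> dropped
  - ticket 3 (Null pointer): agent_id=4 -> matches Fiona
  - ticket 4 (Crash on save): agent_id=4 -> matches Fiona
So 1 of 4 rows is dropped.

SQL:
SELECT a.title, b.name AS agent
FROM tickets a
INNER JOIN agents b ON a.agent_id = b.id

Result:
title         | agent
--------------+------
Off by one    | Leo  
Null pointer  | Fiona
Crash on save | Fiona


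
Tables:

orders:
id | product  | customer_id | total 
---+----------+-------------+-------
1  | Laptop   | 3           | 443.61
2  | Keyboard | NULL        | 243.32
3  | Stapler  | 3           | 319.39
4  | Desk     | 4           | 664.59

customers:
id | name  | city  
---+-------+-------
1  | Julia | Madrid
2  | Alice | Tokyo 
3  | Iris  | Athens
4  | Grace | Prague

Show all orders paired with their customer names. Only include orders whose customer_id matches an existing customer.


INNER JOIN keeps only orders rows whose customer_id matches an id in customers. Walk through each order:
  - order 1 (Laptop): customer_id=3 -> matches Iris
  - order 2 (Keyboard): customer_id=NULL, no match -> dropped
  - order 3 (Stapler): customer_id=3 -> matches Iris
  - order 4 (Desk): customer_id=4 -> matches Grace
So 1 of 4 rows is dropped.

SQL:
SELECT a.product, b.name AS customer
FROM orders a
INNER JOIN customers b ON a.customer_id = b.id

Result:
product | customer
--------+---------
Laptop  | Iris    
Stapler | Iris    
Desk    | Grace   


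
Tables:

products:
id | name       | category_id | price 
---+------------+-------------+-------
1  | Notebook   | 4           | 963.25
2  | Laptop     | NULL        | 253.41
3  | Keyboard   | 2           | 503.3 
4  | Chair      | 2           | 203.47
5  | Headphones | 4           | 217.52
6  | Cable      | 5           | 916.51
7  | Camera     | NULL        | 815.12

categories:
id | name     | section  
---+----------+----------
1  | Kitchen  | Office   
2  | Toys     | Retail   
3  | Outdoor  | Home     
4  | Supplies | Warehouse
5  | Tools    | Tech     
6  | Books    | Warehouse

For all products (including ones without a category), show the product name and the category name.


LEFT JOIN keeps every row from products (the left table); where category_id has no match in categories, the category columns become NULL. Walk through each product:
  - product 1 (Notebook): category_id=4 -> matches Supplies
  - product 2 (Laptop): category_id=NULL, no match -> kept with NULL
  - product 3 (Keyboard): category_id=2 -> matches Toys
  - product 4 (Chair): category_id=2 -> matches Toys
  - product 5 (Headphones): category_id=4 -> matches Supplies
  - product 6 (Cable): category_id=5 -> matches Tools
  - product 7 (Camera): category_id=NULL, no match -> kept with NULL
All 7 rows appear; 2 have NULL category.

SQL:
SELECT a.name, b.name AS category
FROM products a
LEFT JOIN categories b ON a.category_id = b.id

Result:
name       | category
-----------+---------
Notebook   | Supplies
Laptop     | NULL    
Keyboard   | Toys    
Chair      | Toys    
Headphones | Supplies
Cable      | Tools   
Camera     | NULL    


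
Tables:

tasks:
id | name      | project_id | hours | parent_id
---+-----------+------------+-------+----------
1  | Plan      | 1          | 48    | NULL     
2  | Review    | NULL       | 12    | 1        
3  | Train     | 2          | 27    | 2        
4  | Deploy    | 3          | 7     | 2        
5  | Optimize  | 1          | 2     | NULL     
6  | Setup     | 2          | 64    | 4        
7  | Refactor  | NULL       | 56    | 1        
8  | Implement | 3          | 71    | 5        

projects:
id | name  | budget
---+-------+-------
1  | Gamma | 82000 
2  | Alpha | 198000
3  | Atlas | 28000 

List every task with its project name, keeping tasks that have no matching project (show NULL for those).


LEFT JOIN keeps every row from tasks (the left table); where project_id has no match in projects, the project columns become NULL. Walk through each task:
  - task 1 (Plan): project_id=1 -> matches Gamma
  - task 2 (Review): project_id=NULL, no match -> kept with NULL
  - task 3 (Train): project_id=2 -> matches Alpha
  - task 4 (Deploy): project_id=3 -> matches Atlas
  - task 5 (Optimize): project_id=1 -> matches Gamma
  - task 6 (Setup): project_id=2 -> matches Alpha
  - task 7 (Refactor): project_id=NULL, no match -> kept with NULL
  - task 8 (Implement): project_id=3 -> matches Atlas
All 8 rows appear; 2 have NULL project.

SQL:
SELECT a.name, b.name AS project
FROM tasks a
LEFT JOIN projects b ON a.project_id = b.id

Result:
name      | project
----------+--------
Plan      | Gamma  
Review    | NULL   
Train     | Alpha  
Deploy    | Atlas  
Optimize  | Gamma  
Setup     | Alpha  
Refactor  | NULL   
Implement | Atlas  


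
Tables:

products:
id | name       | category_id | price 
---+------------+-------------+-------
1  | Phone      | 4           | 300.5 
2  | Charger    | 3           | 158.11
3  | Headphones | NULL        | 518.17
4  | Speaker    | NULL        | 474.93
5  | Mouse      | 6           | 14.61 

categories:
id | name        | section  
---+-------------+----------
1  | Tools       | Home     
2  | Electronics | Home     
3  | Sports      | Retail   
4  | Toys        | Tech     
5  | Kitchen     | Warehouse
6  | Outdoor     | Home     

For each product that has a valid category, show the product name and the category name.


INNER JOIN keeps only products rows whose category_id matches an id in categories. Walk through each product:
  - product 1 (Phone): category_id=4 -> matches Toys
  - product 2 (Charger): category_id=3 -> matches Sports
  - product 3 (Headphones): category_id=NULL, no match -> dropped
  - product 4 (Speaker): category_id=NULL, no match -> dropped
  - product 5 (Mouse): category_id=6 -> matches Outdoor
So 2 of 5 rows are dropped.

SQL:
SELECT a.name, b.name AS category
FROM products a
INNER JOIN categories b ON a.category_id = b.id

Result:
name    | category
--------+---------
Phone   | Toys    
Charger | Sports  
Mouse   | Outdoor 


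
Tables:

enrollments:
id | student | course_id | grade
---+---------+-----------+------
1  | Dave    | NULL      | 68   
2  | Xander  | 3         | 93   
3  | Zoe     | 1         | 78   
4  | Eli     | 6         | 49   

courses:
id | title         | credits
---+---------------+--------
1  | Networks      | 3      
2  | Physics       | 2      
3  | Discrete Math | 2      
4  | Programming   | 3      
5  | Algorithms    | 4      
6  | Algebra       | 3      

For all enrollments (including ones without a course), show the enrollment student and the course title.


LEFT JOIN keeps every row from enrollments (the left table); where course_id has no match in courses, the course columns become NULL. Walk through each enrollment:
  - enrollment 1 (Dave): course_id=NULL, no match -> kept with NULL
  - enrollment 2 (Xander): course_id=3 -> matches Discrete Math
  - enrollment 3 (Zoe): course_id=1 -> matches Networks
  - enrollment 4 (Eli): course_id=6 -> matches Algebra
All 4 rows appear; 1 has NULL course.

SQL:
SELECT a.student, b.title AS course
FROM enrollments a
LEFT JOIN courses b ON a.course_id = b.id

Result:
student | course       
--------+--------------
Dave    | NULL         
Xander  | Discrete Math
Zoe     | Networks     
Eli     | Algebra      


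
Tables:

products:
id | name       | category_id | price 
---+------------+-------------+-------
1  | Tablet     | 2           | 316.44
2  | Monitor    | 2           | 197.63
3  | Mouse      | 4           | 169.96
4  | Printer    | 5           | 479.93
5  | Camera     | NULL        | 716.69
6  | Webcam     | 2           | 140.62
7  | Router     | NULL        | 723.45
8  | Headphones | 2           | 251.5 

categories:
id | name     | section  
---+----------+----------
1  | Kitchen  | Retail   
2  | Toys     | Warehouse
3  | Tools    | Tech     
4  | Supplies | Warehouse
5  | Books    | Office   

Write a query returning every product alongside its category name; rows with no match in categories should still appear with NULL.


LEFT JOIN keeps every row from products (the left table); where category_id has no match in categories, the category columns become NULL. Walk through each product:
  - product 1 (Tablet): category_id=2 -> matches Toys
  - product 2 (Monitor): category_id=2 -> matches Toys
  - product 3 (Mouse): category_id=4 -> matches Supplies
  - product 4 (Printer): category_id=5 -> matches Books
  - product 5 (Camera): category_id=NULL, no match -> kept with NULL
  - product 6 (Webcam): category_id=2 -> matches Toys
  - product 7 (Router): category_id=NULL, no match -> kept with NULL
  - product 8 (Headphones): category_id=2 -> matches Toys
All 8 rows appear; 2 have NULL category.

SQL:
SELECT a.name, b.name AS category
FROM products a
LEFT JOIN categories b ON a.category_id = b.id

Result:
name       | category
-----------+---------
Tablet     | Toys    
Monitor    | Toys    
Mouse      | Supplies
Printer    | Books   
Camera     | NULL    
Webcam     | Toys    
Router     | NULL    
Headphones | Toys    


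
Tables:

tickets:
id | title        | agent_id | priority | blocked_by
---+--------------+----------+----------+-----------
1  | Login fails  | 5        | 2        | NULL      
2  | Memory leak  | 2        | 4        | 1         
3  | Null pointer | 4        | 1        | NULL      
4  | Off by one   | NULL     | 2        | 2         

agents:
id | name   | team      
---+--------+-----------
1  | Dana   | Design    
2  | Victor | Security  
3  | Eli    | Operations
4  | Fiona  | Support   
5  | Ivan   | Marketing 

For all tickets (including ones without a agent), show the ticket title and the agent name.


LEFT JOIN keeps every row from tickets (the left table); where agent_id has no match in agents, the agent columns become NULL. Walk through each ticket:
  - ticket 1 (Login fails): agent_id=5 -> matches Ivan
  - ticket 2 (Memory leak): agent_id=2 -> matches Victor
  - ticket 3 (Null pointer): agent_id=4 -> matches Fiona
  - ticket 4 (Off by one): agent_id=NULL, no match -> kept with NULL
All 4 rows appear; 1 has NULL agent.

SQL:
SELECT a.title, b.name AS agent
FROM tickets a
LEFT JOIN agents b ON a.agent_id = b.id

Result:
title        | agent 
-------------+-------
Login fails  | Ivan  
Memory leak  | Victor
Null pointer | Fiona 
Off by one   | NULL  


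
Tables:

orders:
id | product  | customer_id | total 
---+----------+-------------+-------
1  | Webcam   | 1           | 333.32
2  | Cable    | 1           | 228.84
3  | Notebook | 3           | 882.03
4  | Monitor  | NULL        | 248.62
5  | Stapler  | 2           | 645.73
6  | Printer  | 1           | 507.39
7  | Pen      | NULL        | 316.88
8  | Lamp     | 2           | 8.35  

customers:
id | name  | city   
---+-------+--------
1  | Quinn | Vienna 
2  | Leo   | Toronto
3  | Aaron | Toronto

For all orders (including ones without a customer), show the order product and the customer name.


LEFT JOIN keeps every row from orders (the left table); where customer_id has no match in customers, the customer columns become NULL. Walk through each order:
  - order 1 (Webcam): customer_id=1 -> matches Quinn
  - order 2 (Cable): customer_id=1 -> matches Quinn
  - order 3 (Notebook): customer_id=3 -> matches Aaron
  - order 4 (Monitor): customer_id=NULL, no match -> kept with NULL
  - order 5 (Stapler): customer_id=2 -> matches Leo
  - order 6 (Printer): customer_id=1 -> matches Quinn
  - order 7 (Pen): customer_id=NULL, no match -> kept with NULL
  - order 8 (Lamp): customer_id=2 -> matches Leo
All 8 rows appear; 2 have NULL customer.

SQL:
SELECT a.product, b.name AS customer
FROM orders a
LEFT JOIN customers b ON a.customer_id = b.id

Result:
product  | customer
---------+---------
Webcam   | Quinn   
Cable    | Quinn   
Notebook | Aaron   
Monitor  | NULL    
Stapler  | Leo     
Printer  | Quinn   
Pen      | NULL    
Lamp     | Leo     


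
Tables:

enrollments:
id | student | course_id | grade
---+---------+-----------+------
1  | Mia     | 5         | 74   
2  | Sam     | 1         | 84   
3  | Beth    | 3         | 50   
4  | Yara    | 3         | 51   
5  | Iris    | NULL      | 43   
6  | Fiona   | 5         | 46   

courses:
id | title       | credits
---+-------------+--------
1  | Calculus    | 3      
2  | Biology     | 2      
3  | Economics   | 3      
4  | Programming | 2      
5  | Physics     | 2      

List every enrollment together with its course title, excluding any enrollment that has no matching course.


INNER JOIN keeps only enrollments rows whose course_id matches an id in courses. Walk through each enrollment:
  - enrollment 1 (Mia): course_id=5 -> matches Physics
  - enrollment 2 (Sam): course_id=1 -> matches Calculus
  - enrollment 3 (Beth): course_id=3 -> matches Economics
  - enrollment 4 (Yara): course_id=3 -> matches Economics
  - enrollment 5 (Iris): course_id=NULL, no match -> dropped
  - enrollment 6 (Fiona): course_id=5 -> matches Physics
So 1 of 6 rows is dropped.

SQL:
SELECT a.student, b.title AS course
FROM enrollments a
INNER JOIN courses b ON a.course_id = b.id

Result:
student | course   
--------+----------
Mia     | Physics  
Sam     | Calculus 
Beth    | Economics
Yara    | Economics
Fiona   | Physics  


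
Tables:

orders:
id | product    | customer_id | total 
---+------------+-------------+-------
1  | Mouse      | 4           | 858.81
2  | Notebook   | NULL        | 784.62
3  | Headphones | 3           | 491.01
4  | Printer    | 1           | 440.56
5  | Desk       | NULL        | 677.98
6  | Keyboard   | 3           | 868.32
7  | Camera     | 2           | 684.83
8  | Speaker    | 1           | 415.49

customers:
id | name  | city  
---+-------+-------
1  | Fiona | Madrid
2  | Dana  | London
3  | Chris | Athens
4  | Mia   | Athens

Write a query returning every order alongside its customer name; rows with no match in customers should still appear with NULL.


LEFT JOIN keeps every row from orders (the left table); where customer_id has no match in customers, the customer columns become NULL. Walk through each order:
  - order 1 (Mouse): customer_id=4 -> matches Mia
  - order 2 (Notebook): customer_id=NULL, no match -> kept with NULL
  - order 3 (Headphones): customer_id=3 -> matches Chris
  - order 4 (Printer): customer_id=1 -> matches Fiona
  - order 5 (Desk): customer_id=NULL, no match -> kept with NULL
  - order 6 (Keyboard): customer_id=3 -> matches Chris
  - order 7 (Camera): customer_id=2 -> matches Dana
  - order 8 (Speaker): customer_id=1 -> matches Fiona
All 8 rows appear; 2 have NULL customer.

SQL:
SELECT a.product, b.name AS customer
FROM orders a
LEFT JOIN customers b ON a.customer_id = b.id

Result:
product    | customer
-----------+---------
Mouse      | Mia     
Notebook   | NULL    
Headphones | Chris   
Printer    | Fiona   
Desk       | NULL    
Keyboard   | Chris   
Camera     | Dana    
Speaker    | Fiona   


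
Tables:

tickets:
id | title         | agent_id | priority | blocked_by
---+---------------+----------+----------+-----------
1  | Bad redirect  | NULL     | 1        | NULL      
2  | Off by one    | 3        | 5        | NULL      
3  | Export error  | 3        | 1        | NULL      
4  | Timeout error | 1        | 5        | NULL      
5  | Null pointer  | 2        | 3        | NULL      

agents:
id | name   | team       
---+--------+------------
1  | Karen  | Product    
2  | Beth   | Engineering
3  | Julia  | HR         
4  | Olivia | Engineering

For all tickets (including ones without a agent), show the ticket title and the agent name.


LEFT JOIN keeps every row from tickets (the left table); where agent_id has no match in agents, the agent columns become NULL. Walk through each ticket:
  - ticket 1 (Bad redirect): agent_id=NULL, no match -> kept with NULL
  - ticket 2 (Off by one): agent_id=3 -> matches Julia
  - ticket 3 (Export error): agent_id=3 -> matches Julia
  - ticket 4 (Timeout error): agent_id=1 -> matches Karen
  - ticket 5 (Null pointer): agent_id=2 -> matches Beth
All 5 rows appear; 1 has NULL agent.

SQL:
SELECT a.title, b.name AS agent
FROM tickets a
LEFT JOIN agents b ON a.agent_id = b.id

Result:
title         | agent
--------------+------
Bad redirect  | NULL 
Off by one    | Julia
Export error  | Julia
Timeout error | Karen
Null pointer  | Beth 


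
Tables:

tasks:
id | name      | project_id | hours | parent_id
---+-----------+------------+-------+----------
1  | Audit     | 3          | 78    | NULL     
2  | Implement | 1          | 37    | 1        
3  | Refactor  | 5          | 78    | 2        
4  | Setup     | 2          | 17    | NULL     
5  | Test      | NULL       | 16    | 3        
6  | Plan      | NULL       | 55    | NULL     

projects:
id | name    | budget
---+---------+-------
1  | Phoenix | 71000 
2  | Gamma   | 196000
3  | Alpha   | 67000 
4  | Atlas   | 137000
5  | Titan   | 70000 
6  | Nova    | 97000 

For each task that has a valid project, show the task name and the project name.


INNER JOIN keeps only tasks rows whose project_id matches an id in projects. Walk through each task:
  - task 1 (Audit): project_id=3 -> matches Alpha
  - task 2 (Implement): project_id=1 -> matches Phoenix
  - task 3 (Refactor): project_id=5 -> matches Titan
  - task 4 (Setup): project_id=2 -> matches Gamma
  - task 5 (Test): project_id=NULL, no match -> dropped
  - task 6 (Plan): project_id=NULL, no match -> dropped
So 2 of 6 rows are dropped.

SQL:
SELECT a.name, b.name AS project
FROM tasks a
INNER JOIN projects b ON a.project_id = b.id

Result:
name      | project
----------+--------
Audit     | Alpha  
Implement | Phoenix
Refactor  | Titan  
Setup     | Gamma  


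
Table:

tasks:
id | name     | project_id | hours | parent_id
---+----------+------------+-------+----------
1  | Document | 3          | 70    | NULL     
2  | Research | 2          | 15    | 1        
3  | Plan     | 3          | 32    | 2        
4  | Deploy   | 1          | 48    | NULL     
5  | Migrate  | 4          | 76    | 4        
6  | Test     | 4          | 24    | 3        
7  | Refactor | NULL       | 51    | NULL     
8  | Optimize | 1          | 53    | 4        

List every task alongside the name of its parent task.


This is a self-join: tasks is joined to a second copy of itself, matching each row's parent_id to another row's id. Use LEFT JOIN so rows with parent_id=NULL are kept.
  - task 1 (Document): parent_id=NULL -> NULL
  - task 2 (Research): parent_id=1 -> Document
  - task 3 (Plan): parent_id=2 -> Research
  - task 4 (Deploy): parent_id=NULL -> NULL
  - task 5 (Migrate): parent_id=4 -> Deploy
  - task 6 (Test): parent_id=3 -> Plan
  - task 7 (Refactor): parent_id=NULL -> NULL
  - task 8 (Optimize): parent_id=4 -> Deploy

SQL:
SELECT a.name AS item, b.name AS parent
FROM tasks a
LEFT JOIN tasks b ON a.parent_id = b.id

Result:
item     | parent  
---------+---------
Document | NULL    
Research | Document
Plan     | Research
Deploy   | NULL    
Migrate  | Deploy  
Test     | Plan    
Refactor | NULL    
Optimize | Deploy  


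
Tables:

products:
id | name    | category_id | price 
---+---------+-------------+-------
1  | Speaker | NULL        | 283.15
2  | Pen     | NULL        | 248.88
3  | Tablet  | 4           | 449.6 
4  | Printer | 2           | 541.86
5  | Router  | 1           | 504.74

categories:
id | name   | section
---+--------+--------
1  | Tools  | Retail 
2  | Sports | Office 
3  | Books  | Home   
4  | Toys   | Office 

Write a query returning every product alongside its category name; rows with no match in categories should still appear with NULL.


LEFT JOIN keeps every row from products (the left table); where category_id has no match in categories, the category columns become NULL. Walk through each product:
  - product 1 (Speaker): category_id=NULL, no match -> kept with NULL
  - product 2 (Pen): category_id=NULL, no match -> kept with NULL
  - product 3 (Tablet): category_id=4 -> matches Toys
  - product 4 (Printer): category_id=2 -> matches Sports
  - product 5 (Router): category_id=1 -> matches Tools
All 5 rows appear; 2 have NULL category.

SQL:
SELECT a.name, b.name AS category
FROM products a
LEFT JOIN categories b ON a.category_id = b.id

Result:
name    | category
--------+---------
Speaker | NULL    
Pen     | NULL    
Tablet  | Toys    
Printer | Sports  
Router  | Tools   


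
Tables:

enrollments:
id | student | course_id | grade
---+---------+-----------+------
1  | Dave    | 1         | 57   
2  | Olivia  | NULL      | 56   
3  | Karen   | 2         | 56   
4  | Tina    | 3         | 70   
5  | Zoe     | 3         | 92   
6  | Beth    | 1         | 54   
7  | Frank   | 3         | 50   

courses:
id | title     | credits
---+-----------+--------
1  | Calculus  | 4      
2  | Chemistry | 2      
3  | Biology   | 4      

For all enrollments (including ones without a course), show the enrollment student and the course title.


LEFT JOIN keeps every row from enrollments (the left table); where course_id has no match in courses, the course columns become NULL. Walk through each enrollment:
  - enrollment 1 (Dave): course_id=1 -> matches Calculus
  - enrollment 2 (Olivia): course_id=NULL, no match -> kept with NULL
  - enrollment 3 (Karen): course_id=2 -> matches Chemistry
  - enrollment 4 (Tina): course_id=3 -> matches Biology
  - enrollment 5 (Zoe): course_id=3 -> matches Biology
  - enrollment 6 (Beth): course_id=1 -> matches Calculus
  - enrollment 7 (Frank): course_id=3 -> matches Biology
All 7 rows appear; 1 has NULL course.

SQL:
SELECT a.student, b.title AS course
FROM enrollments a
LEFT JOIN courses b ON a.course_id = b.id

Result:
student | course   
--------+----------
Dave    | Calculus 
Olivia  | NULL     
Karen   | Chemistry
Tina    | Biology  
Zoe     | Biology  
Beth    | Calculus 
Frank   | Biology  


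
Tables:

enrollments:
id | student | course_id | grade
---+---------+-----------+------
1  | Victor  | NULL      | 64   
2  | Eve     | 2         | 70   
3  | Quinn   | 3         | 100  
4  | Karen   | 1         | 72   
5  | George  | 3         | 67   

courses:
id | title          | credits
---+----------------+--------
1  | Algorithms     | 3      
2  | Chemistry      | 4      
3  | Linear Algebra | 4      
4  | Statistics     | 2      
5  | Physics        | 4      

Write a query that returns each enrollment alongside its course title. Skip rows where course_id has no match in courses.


INNER JOIN keeps only enrollments rows whose course_id matches an id in courses. Walk through each enrollment:
  - enrollment 1 (Victor): course_id=NULL, no match -> dropped
  - enrollment 2 (Eve): course_id=2 -> matches Chemistry
  - enrollment 3 (Quinn): course_id=3 -> matches Linear Algebra
  - enrollment 4 (Karen): course_id=1 -> matches Algorithms
  - enrollment 5 (George): course_id=3 -> matches Linear Algebra
So 1 of 5 rows is dropped.

SQL:
SELECT a.student, b.title AS course
FROM enrollments a
INNER JOIN courses b ON a.course_id = b.id

Result:
student | course        
--------+---------------
Eve     | Chemistry     
Quinn   | Linear Algebra
Karen   | Algorithms    
George  | Linear Algebra


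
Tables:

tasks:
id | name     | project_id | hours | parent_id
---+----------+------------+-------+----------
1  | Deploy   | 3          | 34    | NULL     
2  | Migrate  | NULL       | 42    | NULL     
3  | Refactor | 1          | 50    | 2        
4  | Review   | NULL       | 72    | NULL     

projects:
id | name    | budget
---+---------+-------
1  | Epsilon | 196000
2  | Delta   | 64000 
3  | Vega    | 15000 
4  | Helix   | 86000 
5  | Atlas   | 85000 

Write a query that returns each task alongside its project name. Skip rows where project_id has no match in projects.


INNER JOIN keeps only tasks rows whose project_id matches an id in projects. Walk through each task:
  - task 1 (Deploy): project_id=3 -> matches Vega
  - task 2 (Migrate): project_id=NULL, no match -> dropped
  - task 3 (Refactor): project_id=1 -> matches Epsilon
  - task 4 (Review): project_id=NULL, no match -> dropped
So 2 of 4 rows are dropped.

SQL:
SELECT a.name, b.name AS project
FROM tasks a
INNER JOIN projects b ON a.project_id = b.id

Result:
name     | project
---------+--------
Deploy   | Vega   
Refactor | Epsilon


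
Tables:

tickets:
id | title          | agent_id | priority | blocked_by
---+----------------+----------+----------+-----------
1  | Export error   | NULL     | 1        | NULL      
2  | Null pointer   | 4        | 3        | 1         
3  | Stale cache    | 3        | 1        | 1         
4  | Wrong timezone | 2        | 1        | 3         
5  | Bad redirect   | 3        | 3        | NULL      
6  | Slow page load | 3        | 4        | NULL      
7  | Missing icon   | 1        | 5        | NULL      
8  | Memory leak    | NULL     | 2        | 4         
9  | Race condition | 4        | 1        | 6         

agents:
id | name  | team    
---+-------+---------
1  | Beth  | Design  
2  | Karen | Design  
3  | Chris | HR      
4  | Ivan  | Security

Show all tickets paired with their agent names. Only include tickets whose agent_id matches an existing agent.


INNER JOIN keeps only tickets rows whose agent_id matches an id in agents. Walk through each ticket:
  - ticket 1 (Export error): agent_id=NULL, no match -> dropped
  - ticket 2 (Null pointer): agent_id=4 -> matches Ivan
  - ticket 3 (Stale cache): agent_id=3 -> matches Chris
  - ticket 4 (Wrong timezone): agent_id=2 -> matches Karen
  - ticket 5 (Bad redirect): agent_id=3 -> matches Chris
  - ticket 6 (Slow page load): agent_id=3 -> matches Chris
  - ticket 7 (Missing icon): agent_id=1 -> matches Beth
  - ticket 8 (Memory leak): agent_id=NULL, no match -> dropped
  - ticket 9 (Race condition): agent_id=4 -> matches Ivan
So 2 of 9 rows are dropped.

SQL:
SELECT a.title, b.name AS agent
FROM tickets a
INNER JOIN agents b ON a.agent_id = b.id

Result:
title          | agent
---------------+------
Null pointer   | Ivan 
Stale cache    | Chris
Wrong timezone | Karen
Bad redirect   | Chris
Slow page load | Chris
Missing icon   | Beth 
Race condition | Ivan 


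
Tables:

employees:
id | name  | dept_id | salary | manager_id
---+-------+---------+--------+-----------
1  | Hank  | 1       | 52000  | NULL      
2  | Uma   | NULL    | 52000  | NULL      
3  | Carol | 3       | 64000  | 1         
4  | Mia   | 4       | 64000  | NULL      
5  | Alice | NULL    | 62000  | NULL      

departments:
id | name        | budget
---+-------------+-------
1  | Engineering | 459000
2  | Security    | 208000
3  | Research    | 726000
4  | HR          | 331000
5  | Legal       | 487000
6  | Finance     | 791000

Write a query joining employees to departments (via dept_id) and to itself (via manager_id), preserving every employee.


Two LEFT JOINs from the same base table employees: one to departments via dept_id, one to employees itself via manager_id. Both are LEFT so every employee is preserved.
Match against departments:
  - employee 1 (Hank): dept_id=1 -> matches Engineering
  - employee 2 (Uma): dept_id=NULL, no match -> kept with NULL
  - employee 3 (Carol): dept_id=3 -> matches Research
  - employee 4 (Mia): dept_id=4 -> matches HR
  - employee 5 (Alice): dept_id=NULL, no match -> kept with NULL
Match against employees (self):
  - employee 1 (Hank): manager_id=NULL -> NULL
  - employee 2 (Uma): manager_id=NULL -> NULL
  - employee 3 (Carol): manager_id=1 -> Hank
  - employee 4 (Mia): manager_id=NULL -> NULL
  - employee 5 (Alice): manager_id=NULL -> NULL

SQL:
SELECT a.name, b.name AS department, c.name AS manager
FROM employees a
LEFT JOIN departments b ON a.dept_id = b.id
LEFT JOIN employees c ON a.manager_id = c.id

Result:
name  | department  | manager
------+-------------+--------
Hank  | Engineering | NULL   
Uma   | NULL        | NULL   
Carol | Research    | Hank   
Mia   | HR          | NULL   
Alice | NULL        | NULL   


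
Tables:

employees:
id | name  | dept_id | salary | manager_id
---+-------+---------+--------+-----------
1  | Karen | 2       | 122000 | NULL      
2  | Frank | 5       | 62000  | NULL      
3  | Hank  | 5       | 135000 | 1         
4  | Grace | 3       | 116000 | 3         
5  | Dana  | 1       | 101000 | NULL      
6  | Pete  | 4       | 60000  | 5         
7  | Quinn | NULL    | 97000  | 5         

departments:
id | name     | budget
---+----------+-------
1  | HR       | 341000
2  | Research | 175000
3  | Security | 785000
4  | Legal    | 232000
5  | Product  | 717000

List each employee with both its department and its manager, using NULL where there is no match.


Two LEFT JOINs from the same base table employees: one to departments via dept_id, one to employees itself via manager_id. Both are LEFT so every employee is preserved.
Match against departments:
  - employee 1 (Karen): dept_id=2 -> matches Research
  - employee 2 (Frank): dept_id=5 -> matches Product
  - employee 3 (Hank): dept_id=5 -> matches Product
  - employee 4 (Grace): dept_id=3 -> matches Security
  - employee 5 (Dana): dept_id=1 -> matches HR
  - employee 6 (Pete): dept_id=4 -> matches Legal
  - employee 7 (Quinn): dept_id=NULL, no match -> kept with NULL
Match against employees (self):
  - employee 1 (Karen): manager_id=NULL -> NULL
  - employee 2 (Frank): manager_id=NULL -> NULL
  - employee 3 (Hank): manager_id=1 -> Karen
  - employee 4 (Grace): manager_id=3 -> Hank
  - employee 5 (Dana): manager_id=NULL -> NULL
  - employee 6 (Pete): manager_id=5 -> Dana
  - employee 7 (Quinn): manager_id=5 -> Dana

SQL:
SELECT a.name, b.name AS department, c.name AS manager
FROM employees a
LEFT JOIN departments b ON a.dept_id = b.id
LEFT JOIN employees c ON a.manager_id = c.id

Result:
name  | department | manager
------+------------+--------
Karen | Research   | NULL   
Frank | Product    | NULL   
Hank  | Product    | Karen  
Grace | Security   | Hank   
Dana  | HR         | NULL   
Pete  | Legal      | Dana   
Quinn | NULL       | Dana   


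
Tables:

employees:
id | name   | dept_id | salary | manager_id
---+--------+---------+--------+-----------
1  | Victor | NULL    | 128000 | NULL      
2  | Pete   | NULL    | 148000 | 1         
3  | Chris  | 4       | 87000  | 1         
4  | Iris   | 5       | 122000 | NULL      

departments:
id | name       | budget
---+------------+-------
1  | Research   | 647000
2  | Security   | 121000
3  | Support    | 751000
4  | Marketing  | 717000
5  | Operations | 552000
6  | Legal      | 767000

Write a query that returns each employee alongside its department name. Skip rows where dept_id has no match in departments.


INNER JOIN keeps only employees rows whose dept_id matches an id in departments. Walk through each employee:
  - employee 1 (Victor): dept_id=NULL, no match -> dropped
  - employee 2 (Pete): dept_id=NULL, no match -> dropped
  - employee 3 (Chris): dept_id=4 -> matches Marketing
  - employee 4 (Iris): dept_id=5 -> matches Operations
So 2 of 4 rows are dropped.

SQL:
SELECT a.name, b.name AS department
FROM employees a
INNER JOIN departments b ON a.dept_id = b.id

Result:
name  | department
------+-----------
Chris | Marketing 
Iris  | Operations


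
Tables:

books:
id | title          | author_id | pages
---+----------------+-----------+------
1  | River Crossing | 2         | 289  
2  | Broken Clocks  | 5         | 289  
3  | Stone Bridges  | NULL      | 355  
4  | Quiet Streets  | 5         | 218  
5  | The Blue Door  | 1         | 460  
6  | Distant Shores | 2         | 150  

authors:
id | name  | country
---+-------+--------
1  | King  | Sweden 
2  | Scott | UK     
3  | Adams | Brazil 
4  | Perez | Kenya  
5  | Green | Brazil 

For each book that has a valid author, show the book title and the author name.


INNER JOIN keeps only books rows whose author_id matches an id in authors. Walk through each book:
  - book 1 (River Crossing): author_id=2 -> matches Scott
  - book 2 (Broken Clocks): author_id=5 -> matches Green
  - book 3 (Stone Bridges): author_id=NULL, no match -> dropped
  - book 4 (Quiet Streets): author_id=5 -> matches Green
  - book 5 (The Blue Door): author_id=1 -> matches King
  - book 6 (Distant Shores): author_id=2 -> matches Scott
So 1 of 6 rows is dropped.

SQL:
SELECT a.title, b.name AS author
FROM books a
INNER JOIN authors b ON a.author_id = b.id

Result:
title          | author
---------------+-------
River Crossing | Scott 
Broken Clocks  | Green 
Quiet Streets  | Green 
The Blue Door  | King  
Distant Shores | Scott 


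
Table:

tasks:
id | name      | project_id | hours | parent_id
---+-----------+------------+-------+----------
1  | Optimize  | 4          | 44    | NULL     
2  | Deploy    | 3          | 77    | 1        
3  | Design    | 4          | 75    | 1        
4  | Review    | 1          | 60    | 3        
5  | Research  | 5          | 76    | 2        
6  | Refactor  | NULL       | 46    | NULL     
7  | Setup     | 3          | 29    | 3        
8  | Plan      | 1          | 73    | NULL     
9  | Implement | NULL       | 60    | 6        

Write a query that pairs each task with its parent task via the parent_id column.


This is a self-join: tasks is joined to a second copy of itself, matching each row's parent_id to another row's id. Use LEFT JOIN so rows with parent_id=NULL are kept.
  - task 1 (Optimize): parent_id=NULL -> NULL
  - task 2 (Deploy): parent_id=1 -> Optimize
  - task 3 (Design): parent_id=1 -> Optimize
  - task 4 (Review): parent_id=3 -> Design
  - task 5 (Research): parent_id=2 -> Deploy
  - task 6 (Refactor): parent_id=NULL -> NULL
  - task 7 (Setup): parent_id=3 -> Design
  - task 8 (Plan): parent_id=NULL -> NULL
  - task 9 (Implement): parent_id=6 -> Refactor

SQL:
SELECT a.name AS item, b.name AS parent
FROM tasks a
LEFT JOIN tasks b ON a.parent_id = b.id

Result:
item      | parent  
----------+---------
Optimize  | NULL    
Deploy    | Optimize
Design    | Optimize
Review    | Design  
Research  | Deploy  
Refactor  | NULL    
Setup     | Design  
Plan      | NULL    
Implement | Refactor


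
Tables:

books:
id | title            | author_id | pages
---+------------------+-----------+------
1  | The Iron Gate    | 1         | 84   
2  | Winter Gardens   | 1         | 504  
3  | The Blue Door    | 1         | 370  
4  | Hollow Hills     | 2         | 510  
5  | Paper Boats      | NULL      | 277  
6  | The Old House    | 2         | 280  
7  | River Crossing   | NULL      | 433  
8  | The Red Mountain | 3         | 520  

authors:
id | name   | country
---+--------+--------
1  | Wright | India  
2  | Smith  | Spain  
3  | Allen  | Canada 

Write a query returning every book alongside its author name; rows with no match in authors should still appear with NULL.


LEFT JOIN keeps every row from books (the left table); where author_id has no match in authors, the author columns become NULL. Walk through each book:
  - book 1 (The Iron Gate): author_id=1 -> matches Wright
  - book 2 (Winter Gardens): author_id=1 -> matches Wright
  - book 3 (The Blue Door): author_id=1 -> matches Wright
  - book 4 (Hollow Hills): author_id=2 -> matches Smith
  - book 5 (Paper Boats): author_id=NULL, no match -> kept with NULL
  - book 6 (The Old House): author_id=2 -> matches Smith
  - book 7 (River Crossing): author_id=NULL, no match -> kept with NULL
  - book 8 (The Red Mountain): author_id=3 -> matches Allen
All 8 rows appear; 2 have NULL author.

SQL:
SELECT a.title, b.name AS author
FROM books a
LEFT JOIN authors b ON a.author_id = b.id

Result:
title            | author
-----------------+-------
The Iron Gate    | Wright
Winter Gardens   | Wright
The Blue Door    | Wright
Hollow Hills     | Smith 
Paper Boats      | NULL  
The Old House    | Smith 
River Crossing   | NULL  
The Red Mountain | Allen 


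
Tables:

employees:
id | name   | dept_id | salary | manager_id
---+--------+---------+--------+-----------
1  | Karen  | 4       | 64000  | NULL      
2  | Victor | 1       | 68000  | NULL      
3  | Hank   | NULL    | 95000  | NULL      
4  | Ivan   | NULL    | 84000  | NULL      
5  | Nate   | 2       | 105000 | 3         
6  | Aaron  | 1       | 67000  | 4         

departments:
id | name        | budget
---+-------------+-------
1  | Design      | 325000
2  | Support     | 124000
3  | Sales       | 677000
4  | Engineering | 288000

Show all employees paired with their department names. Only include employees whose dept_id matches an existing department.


INNER JOIN keeps only employees rows whose dept_id matches an id in departments. Walk through each employee:
  - employee 1 (Karen): dept_id=4 -> matches Engineering
  - employee 2 (Victor): dept_id=1 -> matches Design
  - employee 3 (Hank): dept_id=NULL, no match -> dropped
  - employee 4 (Ivan): dept_id=NULL, no match -> dropped
  - employee 5 (Nate): dept_id=2 -> matches Support
  - employee 6 (Aaron): dept_id=1 -> matches Design
So 2 of 6 rows are dropped.

SQL:
SELECT a.name, b.name AS department
FROM employees a
INNER JOIN departments b ON a.dept_id = b.id

Result:
name   | department 
-------+------------
Karen  | Engineering
Victor | Design     
Nate   | Support    
Aaron  | Design     


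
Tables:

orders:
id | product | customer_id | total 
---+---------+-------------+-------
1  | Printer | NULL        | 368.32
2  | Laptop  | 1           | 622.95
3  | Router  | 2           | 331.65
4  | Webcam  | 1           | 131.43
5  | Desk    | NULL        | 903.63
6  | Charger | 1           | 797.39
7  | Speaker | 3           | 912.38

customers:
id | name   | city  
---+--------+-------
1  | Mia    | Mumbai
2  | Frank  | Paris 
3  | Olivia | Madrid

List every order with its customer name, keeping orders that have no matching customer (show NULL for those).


LEFT JOIN keeps every row from orders (the left table); where customer_id has no match in customers, the customer columns become NULL. Walk through each order:
  - order 1 (Printer): customer_id=NULL, no match -> kept with NULL
  - order 2 (Laptop): customer_id=1 -> matches Mia
  - order 3 (Router): customer_id=2 -> matches Frank
  - order 4 (Webcam): customer_id=1 -> matches Mia
  - order 5 (Desk): customer_id=NULL, no match -> kept with NULL
  - order 6 (Charger): customer_id=1 -> matches Mia
  - order 7 (Speaker): customer_id=3 -> matches Olivia
All 7 rows appear; 2 have NULL customer.

SQL:
SELECT a.product, b.name AS customer
FROM orders a
LEFT JOIN customers b ON a.customer_id = b.id

Result:
product | customer
--------+---------
Printer | NULL    
Laptop  | Mia     
Router  | Frank   
Webcam  | Mia     
Desk    | NULL    
Charger | Mia     
Speaker | Olivia  
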